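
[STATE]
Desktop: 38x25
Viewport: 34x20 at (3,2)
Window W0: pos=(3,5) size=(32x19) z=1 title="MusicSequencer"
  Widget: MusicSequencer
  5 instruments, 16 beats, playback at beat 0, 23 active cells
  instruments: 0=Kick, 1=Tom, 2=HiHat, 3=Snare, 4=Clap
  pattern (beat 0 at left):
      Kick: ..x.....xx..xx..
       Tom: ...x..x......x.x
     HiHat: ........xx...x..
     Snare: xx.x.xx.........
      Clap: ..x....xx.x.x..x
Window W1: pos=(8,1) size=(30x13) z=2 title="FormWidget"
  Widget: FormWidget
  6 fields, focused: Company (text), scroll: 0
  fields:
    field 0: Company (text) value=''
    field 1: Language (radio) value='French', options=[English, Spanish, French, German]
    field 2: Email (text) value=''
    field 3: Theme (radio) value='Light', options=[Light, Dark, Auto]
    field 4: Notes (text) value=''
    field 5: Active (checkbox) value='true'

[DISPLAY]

     ┃ FormWidget                 
     ┠────────────────────────────
     ┃> Company:    [            ]
┏━━━━┃  Language:   ( ) English  (
┃ Mus┃  Email:      [            ]
┠────┃  Theme:      (●) Light  ( )
┃    ┃  Notes:      [            ]
┃  Ki┃  Active:     [x]           
┃   T┃                            
┃ HiH┃                            
┃ Sna┃                            
┃  Cl┗━━━━━━━━━━━━━━━━━━━━━━━━━━━━
┃                              ┃  
┃                              ┃  
┃                              ┃  
┃                              ┃  
┃                              ┃  
┃                              ┃  
┃                              ┃  
┃                              ┃  


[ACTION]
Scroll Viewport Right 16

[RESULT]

    ┃ FormWidget                 ┃
    ┠────────────────────────────┨
    ┃> Company:    [            ]┃
━━━━┃  Language:   ( ) English  (┃
 Mus┃  Email:      [            ]┃
────┃  Theme:      (●) Light  ( )┃
    ┃  Notes:      [            ]┃
  Ki┃  Active:     [x]           ┃
   T┃                            ┃
 HiH┃                            ┃
 Sna┃                            ┃
  Cl┗━━━━━━━━━━━━━━━━━━━━━━━━━━━━┛
                              ┃   
                              ┃   
                              ┃   
                              ┃   
                              ┃   
                              ┃   
                              ┃   
                              ┃   


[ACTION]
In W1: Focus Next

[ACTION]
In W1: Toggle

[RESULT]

    ┃ FormWidget                 ┃
    ┠────────────────────────────┨
    ┃  Company:    [            ]┃
━━━━┃> Language:   ( ) English  (┃
 Mus┃  Email:      [            ]┃
────┃  Theme:      (●) Light  ( )┃
    ┃  Notes:      [            ]┃
  Ki┃  Active:     [x]           ┃
   T┃                            ┃
 HiH┃                            ┃
 Sna┃                            ┃
  Cl┗━━━━━━━━━━━━━━━━━━━━━━━━━━━━┛
                              ┃   
                              ┃   
                              ┃   
                              ┃   
                              ┃   
                              ┃   
                              ┃   
                              ┃   


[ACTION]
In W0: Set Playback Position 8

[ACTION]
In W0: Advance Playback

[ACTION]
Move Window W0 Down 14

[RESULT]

    ┃ FormWidget                 ┃
    ┠────────────────────────────┨
    ┃  Company:    [            ]┃
    ┃> Language:   ( ) English  (┃
━━━━┃  Email:      [            ]┃
 Mus┃  Theme:      (●) Light  ( )┃
────┃  Notes:      [            ]┃
    ┃  Active:     [x]           ┃
  Ki┃                            ┃
   T┃                            ┃
 HiH┃                            ┃
 Sna┗━━━━━━━━━━━━━━━━━━━━━━━━━━━━┛
  Clap··█····██·█·█··█        ┃   
                              ┃   
                              ┃   
                              ┃   
                              ┃   
                              ┃   
                              ┃   
                              ┃   


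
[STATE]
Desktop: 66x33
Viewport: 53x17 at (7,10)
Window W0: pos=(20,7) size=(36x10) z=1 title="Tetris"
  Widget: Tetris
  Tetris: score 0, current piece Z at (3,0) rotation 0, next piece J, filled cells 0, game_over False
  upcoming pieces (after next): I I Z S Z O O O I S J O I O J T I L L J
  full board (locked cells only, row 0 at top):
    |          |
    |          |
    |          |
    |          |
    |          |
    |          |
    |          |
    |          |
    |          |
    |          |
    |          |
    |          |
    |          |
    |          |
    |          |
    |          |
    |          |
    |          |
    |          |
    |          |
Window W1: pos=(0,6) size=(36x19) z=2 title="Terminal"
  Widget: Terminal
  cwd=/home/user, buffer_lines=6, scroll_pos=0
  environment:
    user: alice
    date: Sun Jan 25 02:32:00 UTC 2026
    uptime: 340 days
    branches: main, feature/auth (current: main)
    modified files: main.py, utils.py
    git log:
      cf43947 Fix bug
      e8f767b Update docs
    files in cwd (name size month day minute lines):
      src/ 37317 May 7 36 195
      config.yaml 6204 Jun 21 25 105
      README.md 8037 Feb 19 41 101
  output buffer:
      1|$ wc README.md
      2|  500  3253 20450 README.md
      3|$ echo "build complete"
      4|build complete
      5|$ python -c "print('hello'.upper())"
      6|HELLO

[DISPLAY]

 3253 20450 README.md       ┃:                  ┃    
 "build complete"           ┃                   ┃    
complete                    ┃                   ┃    
on -c "print('hello'.upper()┃                   ┃    
                            ┃                   ┃    
                            ┃                   ┃    
                            ┃━━━━━━━━━━━━━━━━━━━┛    
                            ┃                        
                            ┃                        
                            ┃                        
                            ┃                        
                            ┃                        
                            ┃                        
                            ┃                        
━━━━━━━━━━━━━━━━━━━━━━━━━━━━┛                        
                                                     
                                                     


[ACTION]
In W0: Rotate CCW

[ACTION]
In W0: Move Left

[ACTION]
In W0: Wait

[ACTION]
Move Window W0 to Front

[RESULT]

 3253 20450 R┃          │Next:                  ┃    
 "build compl┃          │█                      ┃    
complete     ┃          │███                    ┃    
on -c "print(┃          │                       ┃    
             ┃          │                       ┃    
             ┃          │                       ┃    
             ┗━━━━━━━━━━━━━━━━━━━━━━━━━━━━━━━━━━┛    
                            ┃                        
                            ┃                        
                            ┃                        
                            ┃                        
                            ┃                        
                            ┃                        
                            ┃                        
━━━━━━━━━━━━━━━━━━━━━━━━━━━━┛                        
                                                     
                                                     


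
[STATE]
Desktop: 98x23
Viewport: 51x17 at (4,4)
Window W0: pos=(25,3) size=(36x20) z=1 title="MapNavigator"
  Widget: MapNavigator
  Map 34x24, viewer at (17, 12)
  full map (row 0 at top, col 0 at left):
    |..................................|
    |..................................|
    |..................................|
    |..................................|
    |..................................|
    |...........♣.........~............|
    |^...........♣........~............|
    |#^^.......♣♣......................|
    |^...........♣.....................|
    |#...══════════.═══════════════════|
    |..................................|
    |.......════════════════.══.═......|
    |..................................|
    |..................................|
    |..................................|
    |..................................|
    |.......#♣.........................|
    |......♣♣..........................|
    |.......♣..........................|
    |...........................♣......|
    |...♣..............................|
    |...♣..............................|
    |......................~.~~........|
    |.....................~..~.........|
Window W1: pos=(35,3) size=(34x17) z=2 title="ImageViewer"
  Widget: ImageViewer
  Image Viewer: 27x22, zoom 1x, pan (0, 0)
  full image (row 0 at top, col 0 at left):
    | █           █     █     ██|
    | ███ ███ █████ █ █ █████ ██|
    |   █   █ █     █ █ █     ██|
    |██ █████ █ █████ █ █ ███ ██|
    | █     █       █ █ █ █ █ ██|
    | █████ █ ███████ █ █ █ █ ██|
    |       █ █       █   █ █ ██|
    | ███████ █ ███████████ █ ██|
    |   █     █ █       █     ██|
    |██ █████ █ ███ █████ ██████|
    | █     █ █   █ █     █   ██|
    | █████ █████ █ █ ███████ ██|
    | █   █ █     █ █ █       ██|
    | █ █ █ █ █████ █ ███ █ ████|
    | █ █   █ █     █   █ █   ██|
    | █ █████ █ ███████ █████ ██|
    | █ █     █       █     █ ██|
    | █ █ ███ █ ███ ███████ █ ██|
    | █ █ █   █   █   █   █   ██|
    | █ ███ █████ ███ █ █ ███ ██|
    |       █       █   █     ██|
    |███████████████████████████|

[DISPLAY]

                     ┃ MapNavig┃ ImageViewer       
                     ┠─────────┠───────────────────
                     ┃.........┃ █           █     
                     ┃.........┃ ███ ███ █████ █ █ 
                     ┃^........┃   █   █ █     █ █ 
                     ┃#^^......┃██ █████ █ █████ █ 
                     ┃^........┃ █     █       █ █ 
                     ┃#...═════┃ █████ █ ███████ █ 
                     ┃.........┃       █ █       █ 
                     ┃.......══┃ ███████ █ ████████
                     ┃.........┃   █     █ █       
                     ┃.........┃██ █████ █ ███ ████
                     ┃.........┃ █     █ █   █ █   
                     ┃.........┃ █████ █████ █ █ ██
                     ┃.......#♣┃ █   █ █     █ █ █ 
                     ┃......♣♣.┗━━━━━━━━━━━━━━━━━━━
                     ┃.......♣.....................


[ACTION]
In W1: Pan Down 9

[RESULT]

                     ┃ MapNavig┃ ImageViewer       
                     ┠─────────┠───────────────────
                     ┃.........┃██ █████ █ ███ ████
                     ┃.........┃ █     █ █   █ █   
                     ┃^........┃ █████ █████ █ █ ██
                     ┃#^^......┃ █   █ █     █ █ █ 
                     ┃^........┃ █ █ █ █ █████ █ ██
                     ┃#...═════┃ █ █   █ █     █   
                     ┃.........┃ █ █████ █ ███████ 
                     ┃.......══┃ █ █     █       █ 
                     ┃.........┃ █ █ ███ █ ███ ████
                     ┃.........┃ █ █ █   █   █   █ 
                     ┃.........┃ █ ███ █████ ███ █ 
                     ┃.........┃       █       █   
                     ┃.......#♣┃███████████████████
                     ┃......♣♣.┗━━━━━━━━━━━━━━━━━━━
                     ┃.......♣.....................


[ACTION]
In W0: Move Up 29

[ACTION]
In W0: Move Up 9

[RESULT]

                     ┃ MapNavig┃ ImageViewer       
                     ┠─────────┠───────────────────
                     ┃         ┃██ █████ █ ███ ████
                     ┃         ┃ █     █ █   █ █   
                     ┃         ┃ █████ █████ █ █ ██
                     ┃         ┃ █   █ █     █ █ █ 
                     ┃         ┃ █ █ █ █ █████ █ ██
                     ┃         ┃ █ █   █ █     █   
                     ┃         ┃ █ █████ █ ███████ 
                     ┃         ┃ █ █     █       █ 
                     ┃.........┃ █ █ ███ █ ███ ████
                     ┃.........┃ █ █ █   █   █   █ 
                     ┃.........┃ █ ███ █████ ███ █ 
                     ┃.........┃       █       █   
                     ┃.........┃███████████████████
                     ┃.........┗━━━━━━━━━━━━━━━━━━━
                     ┃^...........♣........~.......


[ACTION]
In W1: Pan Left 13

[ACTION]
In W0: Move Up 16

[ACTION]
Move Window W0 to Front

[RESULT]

                     ┃ MapNavigator                
                     ┠─────────────────────────────
                     ┃                             
                     ┃                             
                     ┃                             
                     ┃                             
                     ┃                             
                     ┃                             
                     ┃                             
                     ┃                             
                     ┃.................@...........
                     ┃.............................
                     ┃.............................
                     ┃.............................
                     ┃.............................
                     ┃...........♣.........~.......
                     ┃^...........♣........~.......


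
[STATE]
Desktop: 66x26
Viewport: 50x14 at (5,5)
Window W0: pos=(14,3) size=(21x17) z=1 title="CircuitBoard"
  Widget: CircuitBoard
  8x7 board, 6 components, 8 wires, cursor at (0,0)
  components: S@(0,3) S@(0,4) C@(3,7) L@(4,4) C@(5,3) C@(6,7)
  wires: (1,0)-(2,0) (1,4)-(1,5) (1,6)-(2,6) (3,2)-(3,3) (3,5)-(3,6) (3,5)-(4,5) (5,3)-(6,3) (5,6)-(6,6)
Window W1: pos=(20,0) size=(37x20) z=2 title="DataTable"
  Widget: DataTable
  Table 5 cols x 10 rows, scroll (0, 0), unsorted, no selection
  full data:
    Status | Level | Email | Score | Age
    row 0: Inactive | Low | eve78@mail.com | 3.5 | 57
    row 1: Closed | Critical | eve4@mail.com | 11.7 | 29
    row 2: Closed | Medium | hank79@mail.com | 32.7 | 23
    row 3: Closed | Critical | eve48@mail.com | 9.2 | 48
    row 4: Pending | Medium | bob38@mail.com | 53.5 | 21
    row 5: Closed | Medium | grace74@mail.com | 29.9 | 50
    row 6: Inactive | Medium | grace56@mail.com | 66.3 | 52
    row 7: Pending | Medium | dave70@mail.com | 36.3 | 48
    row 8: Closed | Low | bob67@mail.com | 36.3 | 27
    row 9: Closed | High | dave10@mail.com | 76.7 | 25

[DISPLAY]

         ┠─────┃Inactive│Low     │eve78@mail.com  
         ┃   0 ┃Closed  │Critical│eve4@mail.com   
         ┃0  [.┃Closed  │Medium  │hank79@mail.com 
         ┃     ┃Closed  │Critical│eve48@mail.com  
         ┃1   ·┃Pending │Medium  │bob38@mail.com  
         ┃    │┃Closed  │Medium  │grace74@mail.com
         ┃2   ·┃Inactive│Medium  │grace56@mail.com
         ┃     ┃Pending │Medium  │dave70@mail.com 
         ┃3    ┃Closed  │Low     │bob67@mail.com  
         ┃     ┃Closed  │High    │dave10@mail.com 
         ┃4    ┃                                  
         ┃     ┃                                  
         ┃5    ┃                                  
         ┃     ┃                                  


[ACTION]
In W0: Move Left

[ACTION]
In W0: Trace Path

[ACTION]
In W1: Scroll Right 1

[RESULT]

         ┠─────┃nactive│Low     │eve78@mail.com  │
         ┃   0 ┃losed  │Critical│eve4@mail.com   │
         ┃0  [.┃losed  │Medium  │hank79@mail.com │
         ┃     ┃losed  │Critical│eve48@mail.com  │
         ┃1   ·┃ending │Medium  │bob38@mail.com  │
         ┃    │┃losed  │Medium  │grace74@mail.com│
         ┃2   ·┃nactive│Medium  │grace56@mail.com│
         ┃     ┃ending │Medium  │dave70@mail.com │
         ┃3    ┃losed  │Low     │bob67@mail.com  │
         ┃     ┃losed  │High    │dave10@mail.com │
         ┃4    ┃                                  
         ┃     ┃                                  
         ┃5    ┃                                  
         ┃     ┃                                  


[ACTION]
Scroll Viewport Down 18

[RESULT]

         ┃     ┃ending │Medium  │dave70@mail.com │
         ┃3    ┃losed  │Low     │bob67@mail.com  │
         ┃     ┃losed  │High    │dave10@mail.com │
         ┃4    ┃                                  
         ┃     ┃                                  
         ┃5    ┃                                  
         ┃     ┃                                  
         ┗━━━━━┗━━━━━━━━━━━━━━━━━━━━━━━━━━━━━━━━━━
                                                  
                                                  
                                                  
                                                  
                                                  
                                                  


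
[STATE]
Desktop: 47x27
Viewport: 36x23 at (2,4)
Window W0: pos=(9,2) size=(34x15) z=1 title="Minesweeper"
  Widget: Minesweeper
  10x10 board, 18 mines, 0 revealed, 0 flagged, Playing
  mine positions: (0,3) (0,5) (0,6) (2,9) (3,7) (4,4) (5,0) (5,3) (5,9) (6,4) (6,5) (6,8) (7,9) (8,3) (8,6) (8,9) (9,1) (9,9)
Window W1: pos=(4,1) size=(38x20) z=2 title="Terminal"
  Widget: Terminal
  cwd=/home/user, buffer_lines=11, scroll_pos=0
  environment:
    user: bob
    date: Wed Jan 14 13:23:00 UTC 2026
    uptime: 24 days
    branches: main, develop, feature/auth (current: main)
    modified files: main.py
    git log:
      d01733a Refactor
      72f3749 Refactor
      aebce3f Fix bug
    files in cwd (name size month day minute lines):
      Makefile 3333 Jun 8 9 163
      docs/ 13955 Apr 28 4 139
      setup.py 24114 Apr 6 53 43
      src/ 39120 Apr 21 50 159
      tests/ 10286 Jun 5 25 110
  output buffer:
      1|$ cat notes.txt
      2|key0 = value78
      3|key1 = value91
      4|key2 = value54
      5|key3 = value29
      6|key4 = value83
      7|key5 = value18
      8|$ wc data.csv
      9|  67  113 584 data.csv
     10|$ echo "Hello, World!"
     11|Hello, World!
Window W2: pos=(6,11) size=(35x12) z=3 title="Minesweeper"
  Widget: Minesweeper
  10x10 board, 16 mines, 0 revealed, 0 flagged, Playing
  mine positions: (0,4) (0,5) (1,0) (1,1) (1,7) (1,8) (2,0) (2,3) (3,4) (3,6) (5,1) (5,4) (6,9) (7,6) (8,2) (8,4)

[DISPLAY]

  ┃$ cat notes.txt                  
  ┃key0 = value78                   
  ┃key1 = value91                   
  ┃key2 = value54                   
  ┃key3 = value29                   
  ┃key4 = value83                   
  ┃key5 = value18                   
  ┃$┏━━━━━━━━━━━━━━━━━━━━━━━━━━━━━━━
  ┃ ┃ Minesweeper                   
  ┃$┠───────────────────────────────
  ┃H┃■■■■■■■■■■                     
  ┃$┃■■■■■■■■■■                     
  ┃ ┃■■■■■■■■■■                     
  ┃ ┃■■■■■■■■■■                     
  ┃ ┃■■■■■■■■■■                     
  ┃ ┃■■■■■■■■■■                     
  ┗━┃■■■■■■■■■■                     
    ┃■■■■■■■■■■                     
    ┗━━━━━━━━━━━━━━━━━━━━━━━━━━━━━━━
                                    
                                    
                                    
                                    


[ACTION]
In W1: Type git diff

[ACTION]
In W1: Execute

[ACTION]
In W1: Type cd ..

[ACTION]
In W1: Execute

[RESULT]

  ┃key4 = value83                   
  ┃key5 = value18                   
  ┃$ wc data.csv                    
  ┃  67  113 584 data.csv           
  ┃$ echo "Hello, World!"           
  ┃Hello, World!                    
  ┃$ git diff                       
  ┃d┏━━━━━━━━━━━━━━━━━━━━━━━━━━━━━━━
  ┃-┃ Minesweeper                   
  ┃+┠───────────────────────────────
  ┃@┃■■■■■■■■■■                     
  ┃+┃■■■■■■■■■■                     
  ┃ ┃■■■■■■■■■■                     
  ┃$┃■■■■■■■■■■                     
  ┃ ┃■■■■■■■■■■                     
  ┃$┃■■■■■■■■■■                     
  ┗━┃■■■■■■■■■■                     
    ┃■■■■■■■■■■                     
    ┗━━━━━━━━━━━━━━━━━━━━━━━━━━━━━━━
                                    
                                    
                                    
                                    


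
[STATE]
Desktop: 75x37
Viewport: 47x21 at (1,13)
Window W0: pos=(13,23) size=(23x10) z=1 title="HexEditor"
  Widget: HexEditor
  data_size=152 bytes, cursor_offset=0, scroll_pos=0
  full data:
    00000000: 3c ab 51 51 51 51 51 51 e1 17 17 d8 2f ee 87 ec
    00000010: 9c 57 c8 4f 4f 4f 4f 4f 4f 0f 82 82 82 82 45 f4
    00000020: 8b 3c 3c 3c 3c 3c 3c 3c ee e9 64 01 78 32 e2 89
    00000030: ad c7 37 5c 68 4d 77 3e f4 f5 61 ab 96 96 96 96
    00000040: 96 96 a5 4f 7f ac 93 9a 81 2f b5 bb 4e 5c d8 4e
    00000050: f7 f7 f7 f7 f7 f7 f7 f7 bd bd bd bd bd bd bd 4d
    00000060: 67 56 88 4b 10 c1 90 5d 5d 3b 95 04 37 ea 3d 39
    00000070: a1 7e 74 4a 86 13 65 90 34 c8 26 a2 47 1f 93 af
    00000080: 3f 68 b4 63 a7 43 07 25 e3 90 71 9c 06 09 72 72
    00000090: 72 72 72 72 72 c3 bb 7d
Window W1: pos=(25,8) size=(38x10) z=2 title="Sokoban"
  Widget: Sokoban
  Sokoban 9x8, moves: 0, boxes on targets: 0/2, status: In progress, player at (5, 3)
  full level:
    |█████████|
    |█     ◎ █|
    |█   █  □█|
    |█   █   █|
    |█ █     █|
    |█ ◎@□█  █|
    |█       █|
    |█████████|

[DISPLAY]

                        ┃█   █  □█             
                        ┃█   █   █             
                        ┃█ █     █             
                        ┃█ ◎@□█  █             
                        ┗━━━━━━━━━━━━━━━━━━━━━━
                                               
                                               
                                               
                                               
                                               
            ┏━━━━━━━━━━━━━━━━━━━━━┓            
            ┃ HexEditor           ┃            
            ┠─────────────────────┨            
            ┃00000000  3C ab 51 51┃            
            ┃00000010  9c 57 c8 4f┃            
            ┃00000020  8b 3c 3c 3c┃            
            ┃00000030  ad c7 37 5c┃            
            ┃00000040  96 96 a5 4f┃            
            ┃00000050  f7 f7 f7 f7┃            
            ┗━━━━━━━━━━━━━━━━━━━━━┛            
                                               


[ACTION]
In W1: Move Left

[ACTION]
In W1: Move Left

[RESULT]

                        ┃█   █  □█             
                        ┃█   █   █             
                        ┃█ █     █             
                        ┃█@◎ □█  █             
                        ┗━━━━━━━━━━━━━━━━━━━━━━
                                               
                                               
                                               
                                               
                                               
            ┏━━━━━━━━━━━━━━━━━━━━━┓            
            ┃ HexEditor           ┃            
            ┠─────────────────────┨            
            ┃00000000  3C ab 51 51┃            
            ┃00000010  9c 57 c8 4f┃            
            ┃00000020  8b 3c 3c 3c┃            
            ┃00000030  ad c7 37 5c┃            
            ┃00000040  96 96 a5 4f┃            
            ┃00000050  f7 f7 f7 f7┃            
            ┗━━━━━━━━━━━━━━━━━━━━━┛            
                                               


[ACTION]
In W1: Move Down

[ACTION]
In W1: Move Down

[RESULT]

                        ┃█   █  □█             
                        ┃█   █   █             
                        ┃█ █     █             
                        ┃█ ◎ □█  █             
                        ┗━━━━━━━━━━━━━━━━━━━━━━
                                               
                                               
                                               
                                               
                                               
            ┏━━━━━━━━━━━━━━━━━━━━━┓            
            ┃ HexEditor           ┃            
            ┠─────────────────────┨            
            ┃00000000  3C ab 51 51┃            
            ┃00000010  9c 57 c8 4f┃            
            ┃00000020  8b 3c 3c 3c┃            
            ┃00000030  ad c7 37 5c┃            
            ┃00000040  96 96 a5 4f┃            
            ┃00000050  f7 f7 f7 f7┃            
            ┗━━━━━━━━━━━━━━━━━━━━━┛            
                                               


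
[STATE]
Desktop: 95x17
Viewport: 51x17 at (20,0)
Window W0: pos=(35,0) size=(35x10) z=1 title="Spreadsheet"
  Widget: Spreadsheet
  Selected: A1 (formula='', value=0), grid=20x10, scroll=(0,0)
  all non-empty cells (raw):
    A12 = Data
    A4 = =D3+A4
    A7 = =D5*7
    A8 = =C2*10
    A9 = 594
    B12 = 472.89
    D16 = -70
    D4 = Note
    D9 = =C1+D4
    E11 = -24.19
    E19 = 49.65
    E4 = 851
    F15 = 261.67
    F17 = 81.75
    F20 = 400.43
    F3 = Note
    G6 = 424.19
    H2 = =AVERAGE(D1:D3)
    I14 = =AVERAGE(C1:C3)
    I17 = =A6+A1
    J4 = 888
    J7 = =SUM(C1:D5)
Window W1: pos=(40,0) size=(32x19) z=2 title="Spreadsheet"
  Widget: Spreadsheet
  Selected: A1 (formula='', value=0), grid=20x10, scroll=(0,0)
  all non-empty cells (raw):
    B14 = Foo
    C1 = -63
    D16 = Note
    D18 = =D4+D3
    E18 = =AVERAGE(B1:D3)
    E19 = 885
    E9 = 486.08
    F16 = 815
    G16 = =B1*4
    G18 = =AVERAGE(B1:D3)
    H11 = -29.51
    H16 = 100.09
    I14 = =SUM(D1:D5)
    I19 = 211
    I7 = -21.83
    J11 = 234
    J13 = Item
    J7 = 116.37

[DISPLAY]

               ┏━━━━┏━━━━━━━━━━━━━━━━━━━━━━━━━━━━━━
               ┃ Spr┃ Spreadsheet                  
               ┠────┠──────────────────────────────
               ┃A1: ┃A1:                           
               ┃    ┃       A       B       C      
               ┃----┃------------------------------
               ┃  1 ┃  1      [0]       0     -63  
               ┃  2 ┃  2        0       0       0  
               ┃  3 ┃  3        0       0       0  
               ┗━━━━┃  4        0       0       0  
                    ┃  5        0       0       0  
                    ┃  6        0       0       0  
                    ┃  7        0       0       0  
                    ┃  8        0       0       0  
                    ┃  9        0       0       0  
                    ┃ 10        0       0       0  
                    ┃ 11        0       0       0  


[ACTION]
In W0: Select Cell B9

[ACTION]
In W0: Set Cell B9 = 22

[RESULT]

               ┏━━━━┏━━━━━━━━━━━━━━━━━━━━━━━━━━━━━━
               ┃ Spr┃ Spreadsheet                  
               ┠────┠──────────────────────────────
               ┃B9: ┃A1:                           
               ┃    ┃       A       B       C      
               ┃----┃------------------------------
               ┃  1 ┃  1      [0]       0     -63  
               ┃  2 ┃  2        0       0       0  
               ┃  3 ┃  3        0       0       0  
               ┗━━━━┃  4        0       0       0  
                    ┃  5        0       0       0  
                    ┃  6        0       0       0  
                    ┃  7        0       0       0  
                    ┃  8        0       0       0  
                    ┃  9        0       0       0  
                    ┃ 10        0       0       0  
                    ┃ 11        0       0       0  


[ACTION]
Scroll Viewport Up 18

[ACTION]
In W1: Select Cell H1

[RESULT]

               ┏━━━━┏━━━━━━━━━━━━━━━━━━━━━━━━━━━━━━
               ┃ Spr┃ Spreadsheet                  
               ┠────┠──────────────────────────────
               ┃B9: ┃H1:                           
               ┃    ┃       A       B       C      
               ┃----┃------------------------------
               ┃  1 ┃  1        0       0     -63  
               ┃  2 ┃  2        0       0       0  
               ┃  3 ┃  3        0       0       0  
               ┗━━━━┃  4        0       0       0  
                    ┃  5        0       0       0  
                    ┃  6        0       0       0  
                    ┃  7        0       0       0  
                    ┃  8        0       0       0  
                    ┃  9        0       0       0  
                    ┃ 10        0       0       0  
                    ┃ 11        0       0       0  


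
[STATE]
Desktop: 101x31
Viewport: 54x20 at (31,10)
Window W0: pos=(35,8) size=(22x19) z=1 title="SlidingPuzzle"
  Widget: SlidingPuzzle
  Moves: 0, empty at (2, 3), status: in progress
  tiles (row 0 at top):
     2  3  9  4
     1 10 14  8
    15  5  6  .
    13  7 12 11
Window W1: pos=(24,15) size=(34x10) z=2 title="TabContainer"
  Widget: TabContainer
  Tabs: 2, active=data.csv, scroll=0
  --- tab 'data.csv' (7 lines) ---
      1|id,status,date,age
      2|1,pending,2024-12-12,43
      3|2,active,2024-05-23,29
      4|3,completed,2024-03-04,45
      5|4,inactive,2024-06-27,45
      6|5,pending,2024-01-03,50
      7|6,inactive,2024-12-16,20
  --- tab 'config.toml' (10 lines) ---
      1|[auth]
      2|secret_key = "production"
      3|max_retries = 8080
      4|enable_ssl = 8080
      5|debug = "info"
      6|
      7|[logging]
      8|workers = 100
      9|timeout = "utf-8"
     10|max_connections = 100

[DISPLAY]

    ┠────────────────────┨                            
    ┃┌────┬────┬────┬────┃                            
    ┃│  2 │  3 │  9 │  4 ┃                            
    ┃├────┼────┼────┼────┃                            
    ┃│  1 │ 10 │ 14 │  8 ┃                            
━━━━━━━━━━━━━━━━━━━━━━━━━━┓                           
ntainer                   ┃                           
──────────────────────────┨                           
csv]│ config.toml         ┃                           
──────────────────────────┃                           
tus,date,age              ┃                           
ing,2024-12-12,43         ┃                           
ve,2024-05-23,29          ┃                           
leted,2024-03-04,45       ┃                           
━━━━━━━━━━━━━━━━━━━━━━━━━━┛                           
    ┃                    ┃                            
    ┗━━━━━━━━━━━━━━━━━━━━┛                            
                                                      
                                                      
                                                      


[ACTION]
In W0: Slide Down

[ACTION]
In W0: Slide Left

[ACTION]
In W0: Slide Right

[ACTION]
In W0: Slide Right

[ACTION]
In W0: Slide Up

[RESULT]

    ┠────────────────────┨                            
    ┃┌────┬────┬────┬────┃                            
    ┃│  2 │  3 │  9 │  4 ┃                            
    ┃├────┼────┼────┼────┃                            
    ┃│  1 │  5 │ 10 │ 14 ┃                            
━━━━━━━━━━━━━━━━━━━━━━━━━━┓                           
ntainer                   ┃                           
──────────────────────────┨                           
csv]│ config.toml         ┃                           
──────────────────────────┃                           
tus,date,age              ┃                           
ing,2024-12-12,43         ┃                           
ve,2024-05-23,29          ┃                           
leted,2024-03-04,45       ┃                           
━━━━━━━━━━━━━━━━━━━━━━━━━━┛                           
    ┃                    ┃                            
    ┗━━━━━━━━━━━━━━━━━━━━┛                            
                                                      
                                                      
                                                      


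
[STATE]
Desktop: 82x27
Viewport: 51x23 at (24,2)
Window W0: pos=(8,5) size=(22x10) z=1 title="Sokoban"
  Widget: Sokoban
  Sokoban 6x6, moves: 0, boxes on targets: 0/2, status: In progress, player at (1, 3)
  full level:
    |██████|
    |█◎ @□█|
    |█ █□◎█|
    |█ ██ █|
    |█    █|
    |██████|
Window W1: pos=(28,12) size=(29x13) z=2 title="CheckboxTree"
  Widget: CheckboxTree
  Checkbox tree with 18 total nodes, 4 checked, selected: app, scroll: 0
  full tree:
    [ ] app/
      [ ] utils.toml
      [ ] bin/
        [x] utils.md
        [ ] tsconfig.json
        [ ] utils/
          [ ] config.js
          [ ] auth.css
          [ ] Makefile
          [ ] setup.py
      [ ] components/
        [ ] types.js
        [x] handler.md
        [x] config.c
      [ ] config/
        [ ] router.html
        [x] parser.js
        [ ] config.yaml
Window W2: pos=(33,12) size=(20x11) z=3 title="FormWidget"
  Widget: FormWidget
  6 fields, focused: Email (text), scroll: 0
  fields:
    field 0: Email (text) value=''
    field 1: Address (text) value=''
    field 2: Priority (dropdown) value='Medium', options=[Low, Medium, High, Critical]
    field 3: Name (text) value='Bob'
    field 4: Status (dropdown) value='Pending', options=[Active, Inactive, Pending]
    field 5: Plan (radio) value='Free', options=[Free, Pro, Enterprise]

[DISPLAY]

                                                   
                                                   
                                                   
━━━━━┓                                             
     ┃                                             
─────┨                                             
     ┃                                             
     ┃                                             
     ┃                                             
     ┃                                             
    ┏━━━━┏━━━━━━━━━━━━━━━━━━┓━━━┓                  
    ┃ Che┃ FormWidget       ┃   ┃                  
━━━━┠────┠──────────────────┨───┨                  
    ┃>[-]┃> Email:      [  ]┃   ┃                  
    ┃   [┃  Address:    [  ]┃   ┃                  
    ┃   [┃  Priority:   [M▼]┃   ┃                  
    ┃    ┃  Name:       [Bo]┃   ┃                  
    ┃    ┃  Status:     [P▼]┃   ┃                  
    ┃    ┃  Plan:       (●) ┃   ┃                  
    ┃    ┃                  ┃   ┃                  
    ┃    ┗━━━━━━━━━━━━━━━━━━┛   ┃                  
    ┃       [ ] Makefile        ┃                  
    ┗━━━━━━━━━━━━━━━━━━━━━━━━━━━┛                  


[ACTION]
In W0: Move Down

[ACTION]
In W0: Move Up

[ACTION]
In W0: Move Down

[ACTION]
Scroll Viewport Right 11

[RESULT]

                                                   
                                                   
                                                   
                                                   
                                                   
                                                   
                                                   
                                                   
                                                   
                                                   
━━┏━━━━━━━━━━━━━━━━━━┓━━━┓                         
he┃ FormWidget       ┃   ┃                         
──┠──────────────────┨───┨                         
-]┃> Email:      [  ]┃   ┃                         
 [┃  Address:    [  ]┃   ┃                         
 [┃  Priority:   [M▼]┃   ┃                         
  ┃  Name:       [Bo]┃   ┃                         
  ┃  Status:     [P▼]┃   ┃                         
  ┃  Plan:       (●) ┃   ┃                         
  ┃                  ┃   ┃                         
  ┗━━━━━━━━━━━━━━━━━━┛   ┃                         
     [ ] Makefile        ┃                         
━━━━━━━━━━━━━━━━━━━━━━━━━┛                         
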